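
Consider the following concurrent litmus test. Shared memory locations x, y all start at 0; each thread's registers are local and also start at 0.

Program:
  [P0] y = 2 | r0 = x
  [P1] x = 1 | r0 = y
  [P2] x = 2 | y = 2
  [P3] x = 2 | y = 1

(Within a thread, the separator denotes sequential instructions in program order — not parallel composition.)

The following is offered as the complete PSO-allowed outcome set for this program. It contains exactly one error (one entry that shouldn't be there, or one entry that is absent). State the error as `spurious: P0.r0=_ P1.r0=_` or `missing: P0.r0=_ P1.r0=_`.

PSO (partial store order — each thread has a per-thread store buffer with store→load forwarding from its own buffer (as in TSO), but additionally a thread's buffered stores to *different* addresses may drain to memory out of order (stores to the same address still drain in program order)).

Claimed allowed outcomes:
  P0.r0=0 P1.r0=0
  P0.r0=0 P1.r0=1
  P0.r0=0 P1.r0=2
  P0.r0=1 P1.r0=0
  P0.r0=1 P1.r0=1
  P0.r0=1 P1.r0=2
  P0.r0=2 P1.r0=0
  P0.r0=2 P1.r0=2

missing: P0.r0=2 P1.r0=1

outcome vector order: (P0.r0,P1.r0)
under PSO → <0 0> <0 1> <0 2> <1 0> <1 1> <1 2> <2 0> <2 1> <2 2>
PSO∖claimed = {<2 1>}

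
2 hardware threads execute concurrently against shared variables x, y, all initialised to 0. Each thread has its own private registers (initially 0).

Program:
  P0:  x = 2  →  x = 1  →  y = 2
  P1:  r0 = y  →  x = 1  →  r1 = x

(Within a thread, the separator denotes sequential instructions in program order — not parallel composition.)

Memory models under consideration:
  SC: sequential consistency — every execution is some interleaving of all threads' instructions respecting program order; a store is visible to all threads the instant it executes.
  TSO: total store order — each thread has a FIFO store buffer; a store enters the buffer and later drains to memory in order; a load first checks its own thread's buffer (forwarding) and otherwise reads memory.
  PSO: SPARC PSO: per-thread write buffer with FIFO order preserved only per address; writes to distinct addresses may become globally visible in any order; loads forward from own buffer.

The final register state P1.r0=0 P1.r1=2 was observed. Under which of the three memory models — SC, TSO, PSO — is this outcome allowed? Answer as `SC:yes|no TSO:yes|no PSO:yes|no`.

outcome vector order: (P1.r0,P1.r1)
under SC → 0/1, 0/2, 2/1
under TSO → 0/1, 0/2, 2/1
under PSO → 0/1, 0/2, 2/1, 2/2
target 0/2 ∈ {SC,TSO,PSO}

SC:yes TSO:yes PSO:yes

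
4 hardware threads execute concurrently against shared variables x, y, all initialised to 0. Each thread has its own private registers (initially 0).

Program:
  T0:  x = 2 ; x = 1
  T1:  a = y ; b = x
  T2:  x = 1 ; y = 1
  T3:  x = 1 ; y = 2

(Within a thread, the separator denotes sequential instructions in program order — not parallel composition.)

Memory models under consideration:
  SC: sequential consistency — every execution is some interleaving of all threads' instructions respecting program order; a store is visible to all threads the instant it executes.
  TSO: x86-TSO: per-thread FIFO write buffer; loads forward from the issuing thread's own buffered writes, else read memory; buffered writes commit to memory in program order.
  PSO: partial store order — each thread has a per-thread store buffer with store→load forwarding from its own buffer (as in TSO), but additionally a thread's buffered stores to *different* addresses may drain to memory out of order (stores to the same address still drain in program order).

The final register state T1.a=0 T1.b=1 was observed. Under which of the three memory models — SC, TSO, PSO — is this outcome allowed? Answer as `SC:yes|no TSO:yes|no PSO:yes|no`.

SC:yes TSO:yes PSO:yes

outcome vector order: (T1.a,T1.b)
SC (7): (0,0), (0,1), (0,2), (1,1), (1,2), (2,1), (2,2)
TSO (7): (0,0), (0,1), (0,2), (1,1), (1,2), (2,1), (2,2)
PSO (9): (0,0), (0,1), (0,2), (1,0), (1,1), (1,2), (2,0), (2,1), (2,2)
target (0,1) ∈ {SC,TSO,PSO}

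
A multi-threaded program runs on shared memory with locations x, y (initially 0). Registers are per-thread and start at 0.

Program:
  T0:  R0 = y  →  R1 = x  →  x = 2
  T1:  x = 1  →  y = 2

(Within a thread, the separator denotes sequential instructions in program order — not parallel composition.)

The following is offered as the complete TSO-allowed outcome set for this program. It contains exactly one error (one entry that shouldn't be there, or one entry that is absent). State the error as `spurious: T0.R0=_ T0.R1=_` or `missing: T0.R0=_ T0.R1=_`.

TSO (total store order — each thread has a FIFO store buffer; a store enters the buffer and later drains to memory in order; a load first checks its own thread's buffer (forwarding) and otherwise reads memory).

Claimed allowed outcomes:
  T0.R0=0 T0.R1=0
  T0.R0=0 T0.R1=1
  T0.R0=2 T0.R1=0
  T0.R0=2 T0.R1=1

spurious: T0.R0=2 T0.R1=0

outcome vector order: (T0.R0,T0.R1)
TSO: 3 outcomes — {00, 01, 21}
claimed∖TSO = {20}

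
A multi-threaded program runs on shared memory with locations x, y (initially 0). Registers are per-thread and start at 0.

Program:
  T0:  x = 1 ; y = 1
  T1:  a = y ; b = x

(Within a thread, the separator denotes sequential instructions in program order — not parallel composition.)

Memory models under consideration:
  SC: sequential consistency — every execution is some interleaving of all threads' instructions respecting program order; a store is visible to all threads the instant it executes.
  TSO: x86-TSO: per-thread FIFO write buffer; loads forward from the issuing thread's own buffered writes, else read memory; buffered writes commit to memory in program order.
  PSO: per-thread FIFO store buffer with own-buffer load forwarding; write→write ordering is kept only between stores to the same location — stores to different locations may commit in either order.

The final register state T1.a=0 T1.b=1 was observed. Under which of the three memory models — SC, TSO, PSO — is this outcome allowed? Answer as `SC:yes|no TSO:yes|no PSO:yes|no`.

outcome vector order: (T1.a,T1.b)
[SC] allowed = {0/0 0/1 1/1}
[TSO] allowed = {0/0 0/1 1/1}
[PSO] allowed = {0/0 0/1 1/0 1/1}
target 0/1 ∈ {SC,TSO,PSO}

SC:yes TSO:yes PSO:yes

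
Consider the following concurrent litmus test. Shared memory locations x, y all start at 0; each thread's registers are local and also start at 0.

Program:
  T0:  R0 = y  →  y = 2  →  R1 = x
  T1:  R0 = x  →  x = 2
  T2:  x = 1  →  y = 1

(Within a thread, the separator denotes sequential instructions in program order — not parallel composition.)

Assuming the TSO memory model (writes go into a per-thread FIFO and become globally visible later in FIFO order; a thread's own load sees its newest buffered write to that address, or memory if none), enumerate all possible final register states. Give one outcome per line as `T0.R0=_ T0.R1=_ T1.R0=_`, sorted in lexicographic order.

outcome vector order: (T0.R0,T0.R1,T1.R0)
|TSO outcomes| = 10

T0.R0=0 T0.R1=0 T1.R0=0
T0.R0=0 T0.R1=0 T1.R0=1
T0.R0=0 T0.R1=1 T1.R0=0
T0.R0=0 T0.R1=1 T1.R0=1
T0.R0=0 T0.R1=2 T1.R0=0
T0.R0=0 T0.R1=2 T1.R0=1
T0.R0=1 T0.R1=1 T1.R0=0
T0.R0=1 T0.R1=1 T1.R0=1
T0.R0=1 T0.R1=2 T1.R0=0
T0.R0=1 T0.R1=2 T1.R0=1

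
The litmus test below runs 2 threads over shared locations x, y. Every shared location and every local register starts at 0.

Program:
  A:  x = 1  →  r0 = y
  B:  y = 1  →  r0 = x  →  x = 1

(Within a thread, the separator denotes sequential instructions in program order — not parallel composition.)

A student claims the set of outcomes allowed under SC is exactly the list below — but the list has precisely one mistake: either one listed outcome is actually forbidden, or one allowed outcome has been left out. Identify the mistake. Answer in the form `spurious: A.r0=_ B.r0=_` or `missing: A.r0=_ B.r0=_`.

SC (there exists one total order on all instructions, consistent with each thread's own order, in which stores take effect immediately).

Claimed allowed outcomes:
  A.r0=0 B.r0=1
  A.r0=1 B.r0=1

missing: A.r0=1 B.r0=0

outcome vector order: (A.r0,B.r0)
under SC → 01; 10; 11
SC∖claimed = {10}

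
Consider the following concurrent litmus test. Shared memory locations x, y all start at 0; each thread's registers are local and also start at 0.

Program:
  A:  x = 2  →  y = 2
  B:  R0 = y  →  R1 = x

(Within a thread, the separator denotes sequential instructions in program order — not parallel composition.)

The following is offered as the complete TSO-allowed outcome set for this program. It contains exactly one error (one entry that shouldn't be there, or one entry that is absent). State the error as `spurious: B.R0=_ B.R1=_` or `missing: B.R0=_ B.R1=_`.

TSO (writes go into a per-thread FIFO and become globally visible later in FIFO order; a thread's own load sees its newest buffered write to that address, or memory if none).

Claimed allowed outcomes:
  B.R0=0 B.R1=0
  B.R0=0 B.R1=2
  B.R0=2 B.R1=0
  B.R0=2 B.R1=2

outcome vector order: (B.R0,B.R1)
TSO (3): <0 0> <0 2> <2 2>
claimed∖TSO = {<2 0>}

spurious: B.R0=2 B.R1=0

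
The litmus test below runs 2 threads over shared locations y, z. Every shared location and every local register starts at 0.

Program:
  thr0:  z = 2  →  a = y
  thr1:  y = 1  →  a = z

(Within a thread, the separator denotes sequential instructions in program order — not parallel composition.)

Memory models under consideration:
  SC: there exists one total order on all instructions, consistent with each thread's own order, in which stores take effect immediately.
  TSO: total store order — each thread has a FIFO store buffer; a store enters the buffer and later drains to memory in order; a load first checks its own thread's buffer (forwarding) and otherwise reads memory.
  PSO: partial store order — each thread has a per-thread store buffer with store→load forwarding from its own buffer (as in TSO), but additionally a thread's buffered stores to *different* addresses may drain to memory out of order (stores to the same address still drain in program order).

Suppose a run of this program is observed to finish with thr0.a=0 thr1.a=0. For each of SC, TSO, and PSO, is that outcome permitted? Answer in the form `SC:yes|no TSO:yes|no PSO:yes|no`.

SC:no TSO:yes PSO:yes

outcome vector order: (thr0.a,thr1.a)
[SC] allowed = {0/2, 1/0, 1/2}
[TSO] allowed = {0/0, 0/2, 1/0, 1/2}
[PSO] allowed = {0/0, 0/2, 1/0, 1/2}
target 0/0 ∈ {TSO,PSO}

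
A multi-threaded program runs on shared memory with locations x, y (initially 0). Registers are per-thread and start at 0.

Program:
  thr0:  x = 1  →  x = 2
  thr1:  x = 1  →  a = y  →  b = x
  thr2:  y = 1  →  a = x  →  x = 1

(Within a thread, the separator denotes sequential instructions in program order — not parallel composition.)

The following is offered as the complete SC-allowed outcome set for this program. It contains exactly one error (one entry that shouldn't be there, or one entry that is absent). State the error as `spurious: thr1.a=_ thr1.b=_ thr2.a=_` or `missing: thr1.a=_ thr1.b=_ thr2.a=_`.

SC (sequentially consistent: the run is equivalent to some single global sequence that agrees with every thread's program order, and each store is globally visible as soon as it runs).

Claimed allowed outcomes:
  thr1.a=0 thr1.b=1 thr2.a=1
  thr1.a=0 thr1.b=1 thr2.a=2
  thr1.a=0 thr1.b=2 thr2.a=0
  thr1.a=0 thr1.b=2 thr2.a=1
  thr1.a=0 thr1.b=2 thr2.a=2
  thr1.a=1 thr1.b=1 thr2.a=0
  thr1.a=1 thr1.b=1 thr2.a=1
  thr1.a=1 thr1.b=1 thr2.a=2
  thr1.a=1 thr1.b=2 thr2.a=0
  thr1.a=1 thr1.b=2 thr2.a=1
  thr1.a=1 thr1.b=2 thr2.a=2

spurious: thr1.a=0 thr1.b=2 thr2.a=0

outcome vector order: (thr1.a,thr1.b,thr2.a)
SC (10): 0/1/1, 0/1/2, 0/2/1, 0/2/2, 1/1/0, 1/1/1, 1/1/2, 1/2/0, 1/2/1, 1/2/2
claimed∖SC = {0/2/0}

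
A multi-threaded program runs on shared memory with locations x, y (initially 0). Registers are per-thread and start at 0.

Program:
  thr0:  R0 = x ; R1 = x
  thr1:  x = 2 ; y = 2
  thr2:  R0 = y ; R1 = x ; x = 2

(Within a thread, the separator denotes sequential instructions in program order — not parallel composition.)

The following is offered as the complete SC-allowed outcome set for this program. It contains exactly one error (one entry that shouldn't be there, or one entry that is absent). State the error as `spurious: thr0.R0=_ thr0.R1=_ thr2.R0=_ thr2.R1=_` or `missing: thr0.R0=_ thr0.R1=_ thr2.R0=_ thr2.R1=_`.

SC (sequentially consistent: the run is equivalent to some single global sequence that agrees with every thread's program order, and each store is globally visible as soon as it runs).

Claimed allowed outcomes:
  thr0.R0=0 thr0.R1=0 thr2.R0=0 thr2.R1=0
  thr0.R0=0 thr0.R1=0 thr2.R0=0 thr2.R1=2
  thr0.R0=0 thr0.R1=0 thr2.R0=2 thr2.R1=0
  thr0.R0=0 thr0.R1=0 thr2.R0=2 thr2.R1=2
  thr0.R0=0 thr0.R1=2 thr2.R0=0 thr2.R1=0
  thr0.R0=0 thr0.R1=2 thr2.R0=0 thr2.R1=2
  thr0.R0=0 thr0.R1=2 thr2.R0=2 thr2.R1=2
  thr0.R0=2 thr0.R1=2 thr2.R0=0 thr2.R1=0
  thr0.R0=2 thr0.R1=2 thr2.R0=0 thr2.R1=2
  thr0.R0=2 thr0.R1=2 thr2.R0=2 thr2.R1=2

outcome vector order: (thr0.R0,thr0.R1,thr2.R0,thr2.R1)
under SC → <0 0 0 0>, <0 0 0 2>, <0 0 2 2>, <0 2 0 0>, <0 2 0 2>, <0 2 2 2>, <2 2 0 0>, <2 2 0 2>, <2 2 2 2>
claimed∖SC = {<0 0 2 0>}

spurious: thr0.R0=0 thr0.R1=0 thr2.R0=2 thr2.R1=0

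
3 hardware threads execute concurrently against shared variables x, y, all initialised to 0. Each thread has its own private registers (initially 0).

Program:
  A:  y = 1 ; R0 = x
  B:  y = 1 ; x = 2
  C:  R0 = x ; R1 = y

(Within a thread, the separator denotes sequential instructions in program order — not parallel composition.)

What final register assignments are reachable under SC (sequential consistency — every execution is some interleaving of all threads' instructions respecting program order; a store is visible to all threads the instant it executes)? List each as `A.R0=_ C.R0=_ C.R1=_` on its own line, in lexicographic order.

outcome vector order: (A.R0,C.R0,C.R1)
|SC outcomes| = 6

A.R0=0 C.R0=0 C.R1=0
A.R0=0 C.R0=0 C.R1=1
A.R0=0 C.R0=2 C.R1=1
A.R0=2 C.R0=0 C.R1=0
A.R0=2 C.R0=0 C.R1=1
A.R0=2 C.R0=2 C.R1=1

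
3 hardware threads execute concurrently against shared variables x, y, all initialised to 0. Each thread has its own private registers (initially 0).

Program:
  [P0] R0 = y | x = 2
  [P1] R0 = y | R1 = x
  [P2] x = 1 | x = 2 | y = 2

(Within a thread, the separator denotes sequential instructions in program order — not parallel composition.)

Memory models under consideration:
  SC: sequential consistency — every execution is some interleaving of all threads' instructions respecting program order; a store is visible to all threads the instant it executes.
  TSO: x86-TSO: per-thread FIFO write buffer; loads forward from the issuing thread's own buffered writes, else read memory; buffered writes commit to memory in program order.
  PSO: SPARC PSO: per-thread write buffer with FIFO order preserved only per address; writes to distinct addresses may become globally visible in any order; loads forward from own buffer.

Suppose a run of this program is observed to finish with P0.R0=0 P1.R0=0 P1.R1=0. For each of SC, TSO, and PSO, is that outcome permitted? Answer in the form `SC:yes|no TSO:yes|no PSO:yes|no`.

SC:yes TSO:yes PSO:yes

outcome vector order: (P0.R0,P1.R0,P1.R1)
SC (8): 000 001 002 022 200 201 202 222
TSO (8): 000 001 002 022 200 201 202 222
PSO (12): 000 001 002 020 021 022 200 201 202 220 221 222
target 000 ∈ {SC,TSO,PSO}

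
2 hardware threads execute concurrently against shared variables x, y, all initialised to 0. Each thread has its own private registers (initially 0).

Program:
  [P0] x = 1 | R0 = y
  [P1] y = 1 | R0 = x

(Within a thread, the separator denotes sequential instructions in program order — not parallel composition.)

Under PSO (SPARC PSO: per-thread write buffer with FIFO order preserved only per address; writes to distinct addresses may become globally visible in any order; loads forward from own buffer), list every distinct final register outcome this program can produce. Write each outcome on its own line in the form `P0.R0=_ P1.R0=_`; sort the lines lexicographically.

P0.R0=0 P1.R0=0
P0.R0=0 P1.R0=1
P0.R0=1 P1.R0=0
P0.R0=1 P1.R0=1

outcome vector order: (P0.R0,P1.R0)
|PSO outcomes| = 4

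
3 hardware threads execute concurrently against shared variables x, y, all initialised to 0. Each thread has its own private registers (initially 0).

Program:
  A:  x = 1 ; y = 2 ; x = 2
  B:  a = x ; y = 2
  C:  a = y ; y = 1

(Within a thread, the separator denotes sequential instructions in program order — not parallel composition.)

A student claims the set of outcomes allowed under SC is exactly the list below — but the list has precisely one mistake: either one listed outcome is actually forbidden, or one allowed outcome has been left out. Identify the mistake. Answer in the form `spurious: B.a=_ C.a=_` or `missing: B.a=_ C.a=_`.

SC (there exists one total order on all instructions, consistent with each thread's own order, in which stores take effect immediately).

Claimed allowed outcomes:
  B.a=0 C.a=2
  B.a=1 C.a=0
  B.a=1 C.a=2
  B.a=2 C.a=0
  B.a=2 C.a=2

outcome vector order: (B.a,C.a)
under SC → 00; 02; 10; 12; 20; 22
SC∖claimed = {00}

missing: B.a=0 C.a=0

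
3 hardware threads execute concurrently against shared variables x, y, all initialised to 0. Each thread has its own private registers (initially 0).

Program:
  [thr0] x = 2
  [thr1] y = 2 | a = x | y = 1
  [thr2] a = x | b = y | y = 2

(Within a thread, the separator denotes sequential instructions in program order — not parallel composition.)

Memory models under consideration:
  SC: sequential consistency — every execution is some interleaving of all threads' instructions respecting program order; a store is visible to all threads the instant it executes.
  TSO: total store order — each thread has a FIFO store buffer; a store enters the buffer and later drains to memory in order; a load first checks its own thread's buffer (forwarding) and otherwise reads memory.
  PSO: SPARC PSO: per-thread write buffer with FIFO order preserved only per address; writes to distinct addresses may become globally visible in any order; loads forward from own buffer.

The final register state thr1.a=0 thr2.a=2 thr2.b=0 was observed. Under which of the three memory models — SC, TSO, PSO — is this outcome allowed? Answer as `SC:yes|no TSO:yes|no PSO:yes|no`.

outcome vector order: (thr1.a,thr2.a,thr2.b)
[SC] allowed = {0/0/0; 0/0/1; 0/0/2; 0/2/1; 0/2/2; 2/0/0; 2/0/1; 2/0/2; 2/2/0; 2/2/1; 2/2/2}
[TSO] allowed = {0/0/0; 0/0/1; 0/0/2; 0/2/0; 0/2/1; 0/2/2; 2/0/0; 2/0/1; 2/0/2; 2/2/0; 2/2/1; 2/2/2}
[PSO] allowed = {0/0/0; 0/0/1; 0/0/2; 0/2/0; 0/2/1; 0/2/2; 2/0/0; 2/0/1; 2/0/2; 2/2/0; 2/2/1; 2/2/2}
target 0/2/0 ∈ {TSO,PSO}

SC:no TSO:yes PSO:yes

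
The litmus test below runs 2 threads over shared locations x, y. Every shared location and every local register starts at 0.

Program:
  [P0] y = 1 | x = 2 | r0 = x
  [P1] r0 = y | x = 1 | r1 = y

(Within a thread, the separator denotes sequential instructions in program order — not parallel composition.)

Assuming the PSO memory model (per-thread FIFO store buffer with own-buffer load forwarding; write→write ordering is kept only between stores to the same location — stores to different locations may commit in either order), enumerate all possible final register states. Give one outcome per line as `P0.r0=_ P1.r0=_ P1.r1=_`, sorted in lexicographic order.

P0.r0=1 P1.r0=0 P1.r1=0
P0.r0=1 P1.r0=0 P1.r1=1
P0.r0=1 P1.r0=1 P1.r1=1
P0.r0=2 P1.r0=0 P1.r1=0
P0.r0=2 P1.r0=0 P1.r1=1
P0.r0=2 P1.r0=1 P1.r1=1

outcome vector order: (P0.r0,P1.r0,P1.r1)
|PSO outcomes| = 6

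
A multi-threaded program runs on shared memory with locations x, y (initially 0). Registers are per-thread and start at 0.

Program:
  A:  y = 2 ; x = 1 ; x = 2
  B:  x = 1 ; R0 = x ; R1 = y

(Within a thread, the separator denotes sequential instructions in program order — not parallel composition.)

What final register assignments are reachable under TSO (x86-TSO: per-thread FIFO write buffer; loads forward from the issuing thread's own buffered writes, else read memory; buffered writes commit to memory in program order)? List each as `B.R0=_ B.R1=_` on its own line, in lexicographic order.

B.R0=1 B.R1=0
B.R0=1 B.R1=2
B.R0=2 B.R1=2

outcome vector order: (B.R0,B.R1)
|TSO outcomes| = 3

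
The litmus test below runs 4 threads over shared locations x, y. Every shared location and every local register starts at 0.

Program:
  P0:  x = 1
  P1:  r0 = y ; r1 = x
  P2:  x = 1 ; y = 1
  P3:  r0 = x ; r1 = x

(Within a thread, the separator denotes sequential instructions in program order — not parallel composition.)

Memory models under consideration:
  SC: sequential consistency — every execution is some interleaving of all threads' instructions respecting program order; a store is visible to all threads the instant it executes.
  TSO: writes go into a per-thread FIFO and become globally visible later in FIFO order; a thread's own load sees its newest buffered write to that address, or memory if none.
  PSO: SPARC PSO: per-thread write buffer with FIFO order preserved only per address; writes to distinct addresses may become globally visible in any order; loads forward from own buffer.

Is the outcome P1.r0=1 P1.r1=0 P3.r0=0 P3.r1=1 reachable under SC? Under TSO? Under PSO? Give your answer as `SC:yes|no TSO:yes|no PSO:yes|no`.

outcome vector order: (P1.r0,P1.r1,P3.r0,P3.r1)
under SC → 0/0/0/0; 0/0/0/1; 0/0/1/1; 0/1/0/0; 0/1/0/1; 0/1/1/1; 1/1/0/0; 1/1/0/1; 1/1/1/1
under TSO → 0/0/0/0; 0/0/0/1; 0/0/1/1; 0/1/0/0; 0/1/0/1; 0/1/1/1; 1/1/0/0; 1/1/0/1; 1/1/1/1
under PSO → 0/0/0/0; 0/0/0/1; 0/0/1/1; 0/1/0/0; 0/1/0/1; 0/1/1/1; 1/0/0/0; 1/0/0/1; 1/0/1/1; 1/1/0/0; 1/1/0/1; 1/1/1/1
target 1/0/0/1 ∈ {PSO}

SC:no TSO:no PSO:yes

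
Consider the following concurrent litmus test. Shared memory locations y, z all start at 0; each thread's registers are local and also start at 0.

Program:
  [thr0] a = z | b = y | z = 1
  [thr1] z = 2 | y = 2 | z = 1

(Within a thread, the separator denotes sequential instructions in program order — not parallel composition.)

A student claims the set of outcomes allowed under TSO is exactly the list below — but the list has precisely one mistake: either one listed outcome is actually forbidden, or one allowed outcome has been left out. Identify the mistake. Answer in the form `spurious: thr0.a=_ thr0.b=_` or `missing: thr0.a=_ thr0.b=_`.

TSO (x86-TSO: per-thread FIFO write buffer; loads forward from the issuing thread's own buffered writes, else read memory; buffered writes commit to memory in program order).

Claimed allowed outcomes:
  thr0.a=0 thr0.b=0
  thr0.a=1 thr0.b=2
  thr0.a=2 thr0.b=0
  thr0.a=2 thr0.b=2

outcome vector order: (thr0.a,thr0.b)
TSO (5): 00 02 12 20 22
TSO∖claimed = {02}

missing: thr0.a=0 thr0.b=2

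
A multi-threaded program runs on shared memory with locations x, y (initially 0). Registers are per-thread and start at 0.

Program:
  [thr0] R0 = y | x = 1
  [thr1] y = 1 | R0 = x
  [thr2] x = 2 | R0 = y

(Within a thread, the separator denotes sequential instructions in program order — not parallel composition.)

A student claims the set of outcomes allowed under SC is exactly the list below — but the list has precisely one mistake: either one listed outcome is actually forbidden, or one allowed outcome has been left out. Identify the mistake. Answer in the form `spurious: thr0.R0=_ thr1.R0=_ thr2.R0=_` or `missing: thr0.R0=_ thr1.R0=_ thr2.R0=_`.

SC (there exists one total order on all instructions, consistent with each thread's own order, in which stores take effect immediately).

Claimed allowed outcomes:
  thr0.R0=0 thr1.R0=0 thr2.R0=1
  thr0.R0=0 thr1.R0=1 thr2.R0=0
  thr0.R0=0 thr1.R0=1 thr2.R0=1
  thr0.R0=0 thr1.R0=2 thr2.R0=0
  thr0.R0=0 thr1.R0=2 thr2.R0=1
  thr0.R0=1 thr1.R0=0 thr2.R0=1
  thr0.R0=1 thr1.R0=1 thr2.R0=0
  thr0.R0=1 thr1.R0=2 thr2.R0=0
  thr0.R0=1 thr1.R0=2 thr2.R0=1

missing: thr0.R0=1 thr1.R0=1 thr2.R0=1

outcome vector order: (thr0.R0,thr1.R0,thr2.R0)
SC: 10 outcomes — {(0,0,1), (0,1,0), (0,1,1), (0,2,0), (0,2,1), (1,0,1), (1,1,0), (1,1,1), (1,2,0), (1,2,1)}
SC∖claimed = {(1,1,1)}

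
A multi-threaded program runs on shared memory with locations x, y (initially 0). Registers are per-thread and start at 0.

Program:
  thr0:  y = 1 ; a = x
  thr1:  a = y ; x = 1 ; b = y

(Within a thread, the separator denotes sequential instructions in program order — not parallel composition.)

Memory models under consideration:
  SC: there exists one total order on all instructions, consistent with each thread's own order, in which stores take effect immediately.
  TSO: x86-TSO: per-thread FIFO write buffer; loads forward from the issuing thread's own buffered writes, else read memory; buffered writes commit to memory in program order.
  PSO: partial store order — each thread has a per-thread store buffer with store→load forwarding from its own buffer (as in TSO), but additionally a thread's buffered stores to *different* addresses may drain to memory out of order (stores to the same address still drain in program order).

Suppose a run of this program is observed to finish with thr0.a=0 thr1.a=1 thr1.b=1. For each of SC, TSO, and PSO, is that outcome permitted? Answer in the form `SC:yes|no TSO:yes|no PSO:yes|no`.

outcome vector order: (thr0.a,thr1.a,thr1.b)
[SC] allowed = {<0 0 1>; <0 1 1>; <1 0 0>; <1 0 1>; <1 1 1>}
[TSO] allowed = {<0 0 0>; <0 0 1>; <0 1 1>; <1 0 0>; <1 0 1>; <1 1 1>}
[PSO] allowed = {<0 0 0>; <0 0 1>; <0 1 1>; <1 0 0>; <1 0 1>; <1 1 1>}
target <0 1 1> ∈ {SC,TSO,PSO}

SC:yes TSO:yes PSO:yes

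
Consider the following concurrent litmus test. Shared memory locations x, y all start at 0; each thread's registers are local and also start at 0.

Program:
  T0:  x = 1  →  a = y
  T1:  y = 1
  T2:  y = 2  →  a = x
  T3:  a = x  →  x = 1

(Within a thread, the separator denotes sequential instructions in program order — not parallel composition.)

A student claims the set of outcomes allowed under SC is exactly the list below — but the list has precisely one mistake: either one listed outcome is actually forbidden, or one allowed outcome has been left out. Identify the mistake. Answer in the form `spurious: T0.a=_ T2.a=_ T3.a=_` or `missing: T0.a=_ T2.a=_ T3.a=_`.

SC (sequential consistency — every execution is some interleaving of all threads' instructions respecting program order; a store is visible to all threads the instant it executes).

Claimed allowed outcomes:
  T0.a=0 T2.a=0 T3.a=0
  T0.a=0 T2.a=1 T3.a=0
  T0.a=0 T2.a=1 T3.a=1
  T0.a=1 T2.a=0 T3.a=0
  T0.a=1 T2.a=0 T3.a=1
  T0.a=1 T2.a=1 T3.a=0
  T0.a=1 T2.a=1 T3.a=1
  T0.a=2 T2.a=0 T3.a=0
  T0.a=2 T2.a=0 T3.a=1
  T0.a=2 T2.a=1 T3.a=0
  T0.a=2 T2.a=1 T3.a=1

spurious: T0.a=0 T2.a=0 T3.a=0

outcome vector order: (T0.a,T2.a,T3.a)
[SC] allowed = {<0 1 0> <0 1 1> <1 0 0> <1 0 1> <1 1 0> <1 1 1> <2 0 0> <2 0 1> <2 1 0> <2 1 1>}
claimed∖SC = {<0 0 0>}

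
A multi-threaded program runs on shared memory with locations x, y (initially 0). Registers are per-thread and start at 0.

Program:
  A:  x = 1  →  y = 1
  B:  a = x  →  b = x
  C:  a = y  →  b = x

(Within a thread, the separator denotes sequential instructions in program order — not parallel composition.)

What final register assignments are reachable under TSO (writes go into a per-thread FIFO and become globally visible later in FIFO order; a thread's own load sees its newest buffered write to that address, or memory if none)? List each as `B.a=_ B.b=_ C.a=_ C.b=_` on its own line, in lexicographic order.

B.a=0 B.b=0 C.a=0 C.b=0
B.a=0 B.b=0 C.a=0 C.b=1
B.a=0 B.b=0 C.a=1 C.b=1
B.a=0 B.b=1 C.a=0 C.b=0
B.a=0 B.b=1 C.a=0 C.b=1
B.a=0 B.b=1 C.a=1 C.b=1
B.a=1 B.b=1 C.a=0 C.b=0
B.a=1 B.b=1 C.a=0 C.b=1
B.a=1 B.b=1 C.a=1 C.b=1

outcome vector order: (B.a,B.b,C.a,C.b)
|TSO outcomes| = 9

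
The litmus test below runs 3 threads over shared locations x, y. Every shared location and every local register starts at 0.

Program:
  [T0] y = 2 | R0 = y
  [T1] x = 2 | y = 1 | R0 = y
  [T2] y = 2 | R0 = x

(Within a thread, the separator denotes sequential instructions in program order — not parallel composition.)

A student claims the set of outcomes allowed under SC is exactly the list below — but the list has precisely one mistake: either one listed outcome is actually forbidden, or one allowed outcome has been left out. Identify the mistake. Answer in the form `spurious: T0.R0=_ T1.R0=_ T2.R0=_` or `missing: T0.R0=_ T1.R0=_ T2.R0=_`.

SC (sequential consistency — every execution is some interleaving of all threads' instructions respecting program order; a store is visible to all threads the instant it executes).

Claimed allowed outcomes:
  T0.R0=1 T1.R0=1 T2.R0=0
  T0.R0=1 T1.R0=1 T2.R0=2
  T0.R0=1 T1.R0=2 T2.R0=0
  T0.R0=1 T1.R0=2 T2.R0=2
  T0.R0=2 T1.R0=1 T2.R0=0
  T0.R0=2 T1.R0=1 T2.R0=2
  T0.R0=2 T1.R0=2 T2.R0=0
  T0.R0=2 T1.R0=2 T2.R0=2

spurious: T0.R0=1 T1.R0=2 T2.R0=0

outcome vector order: (T0.R0,T1.R0,T2.R0)
SC: 7 outcomes — {110 112 122 210 212 220 222}
claimed∖SC = {120}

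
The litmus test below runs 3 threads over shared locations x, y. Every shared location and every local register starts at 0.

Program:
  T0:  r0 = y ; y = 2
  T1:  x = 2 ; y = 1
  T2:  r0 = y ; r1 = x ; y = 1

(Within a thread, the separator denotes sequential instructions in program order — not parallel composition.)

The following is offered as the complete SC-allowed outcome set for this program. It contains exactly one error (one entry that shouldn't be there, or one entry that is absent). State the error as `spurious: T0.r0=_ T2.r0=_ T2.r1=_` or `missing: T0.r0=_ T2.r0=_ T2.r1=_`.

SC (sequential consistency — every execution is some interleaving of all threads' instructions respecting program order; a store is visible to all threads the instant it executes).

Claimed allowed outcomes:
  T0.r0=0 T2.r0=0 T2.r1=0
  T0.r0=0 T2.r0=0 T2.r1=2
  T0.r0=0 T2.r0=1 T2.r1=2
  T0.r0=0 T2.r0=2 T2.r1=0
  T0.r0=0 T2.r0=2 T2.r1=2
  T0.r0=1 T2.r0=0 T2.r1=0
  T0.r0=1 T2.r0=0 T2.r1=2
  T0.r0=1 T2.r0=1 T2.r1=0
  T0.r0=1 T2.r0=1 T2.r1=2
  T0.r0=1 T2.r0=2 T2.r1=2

outcome vector order: (T0.r0,T2.r0,T2.r1)
SC: 9 outcomes — {<0 0 0> <0 0 2> <0 1 2> <0 2 0> <0 2 2> <1 0 0> <1 0 2> <1 1 2> <1 2 2>}
claimed∖SC = {<1 1 0>}

spurious: T0.r0=1 T2.r0=1 T2.r1=0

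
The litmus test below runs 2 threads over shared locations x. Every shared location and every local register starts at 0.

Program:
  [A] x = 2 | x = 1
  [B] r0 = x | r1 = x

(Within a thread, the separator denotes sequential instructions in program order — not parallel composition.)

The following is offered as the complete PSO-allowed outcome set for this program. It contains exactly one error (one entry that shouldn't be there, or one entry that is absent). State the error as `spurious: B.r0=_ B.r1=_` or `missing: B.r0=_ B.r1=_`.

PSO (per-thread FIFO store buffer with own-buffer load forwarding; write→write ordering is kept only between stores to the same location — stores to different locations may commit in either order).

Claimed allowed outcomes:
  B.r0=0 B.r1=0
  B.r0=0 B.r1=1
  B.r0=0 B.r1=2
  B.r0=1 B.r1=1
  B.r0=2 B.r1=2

outcome vector order: (B.r0,B.r1)
[PSO] allowed = {<0 0>, <0 1>, <0 2>, <1 1>, <2 1>, <2 2>}
PSO∖claimed = {<2 1>}

missing: B.r0=2 B.r1=1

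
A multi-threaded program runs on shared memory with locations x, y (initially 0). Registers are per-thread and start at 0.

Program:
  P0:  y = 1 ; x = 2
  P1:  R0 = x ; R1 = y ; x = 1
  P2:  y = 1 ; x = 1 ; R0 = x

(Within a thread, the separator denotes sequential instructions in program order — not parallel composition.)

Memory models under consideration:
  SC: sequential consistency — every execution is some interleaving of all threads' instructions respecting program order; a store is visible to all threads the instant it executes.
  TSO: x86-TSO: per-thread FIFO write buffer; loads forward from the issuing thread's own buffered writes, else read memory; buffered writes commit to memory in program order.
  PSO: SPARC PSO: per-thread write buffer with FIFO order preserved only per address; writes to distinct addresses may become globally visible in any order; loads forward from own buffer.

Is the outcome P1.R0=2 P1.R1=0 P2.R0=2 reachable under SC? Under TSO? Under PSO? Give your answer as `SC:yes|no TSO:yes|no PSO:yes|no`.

outcome vector order: (P1.R0,P1.R1,P2.R0)
under SC → (0,0,1) (0,0,2) (0,1,1) (0,1,2) (1,1,1) (1,1,2) (2,1,1) (2,1,2)
under TSO → (0,0,1) (0,0,2) (0,1,1) (0,1,2) (1,1,1) (1,1,2) (2,1,1) (2,1,2)
under PSO → (0,0,1) (0,0,2) (0,1,1) (0,1,2) (1,0,1) (1,0,2) (1,1,1) (1,1,2) (2,0,1) (2,0,2) (2,1,1) (2,1,2)
target (2,0,2) ∈ {PSO}

SC:no TSO:no PSO:yes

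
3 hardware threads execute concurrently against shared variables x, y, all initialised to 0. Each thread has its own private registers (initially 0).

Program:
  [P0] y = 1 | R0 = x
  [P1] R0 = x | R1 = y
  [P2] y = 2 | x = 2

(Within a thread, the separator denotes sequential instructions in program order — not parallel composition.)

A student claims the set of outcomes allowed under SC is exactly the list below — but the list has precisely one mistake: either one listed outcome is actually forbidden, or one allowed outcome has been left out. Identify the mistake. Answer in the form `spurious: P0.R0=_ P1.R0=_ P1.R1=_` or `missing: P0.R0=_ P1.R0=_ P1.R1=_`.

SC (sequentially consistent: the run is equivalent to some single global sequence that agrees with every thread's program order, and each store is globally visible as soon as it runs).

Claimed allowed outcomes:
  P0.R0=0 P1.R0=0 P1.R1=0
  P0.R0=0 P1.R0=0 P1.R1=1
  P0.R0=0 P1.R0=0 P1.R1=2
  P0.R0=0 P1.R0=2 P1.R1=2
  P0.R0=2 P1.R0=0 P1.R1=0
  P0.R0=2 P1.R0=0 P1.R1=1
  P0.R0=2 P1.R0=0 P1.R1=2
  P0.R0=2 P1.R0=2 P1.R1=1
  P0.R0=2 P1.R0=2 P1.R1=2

outcome vector order: (P0.R0,P1.R0,P1.R1)
SC: 10 outcomes — {0/0/0 0/0/1 0/0/2 0/2/1 0/2/2 2/0/0 2/0/1 2/0/2 2/2/1 2/2/2}
SC∖claimed = {0/2/1}

missing: P0.R0=0 P1.R0=2 P1.R1=1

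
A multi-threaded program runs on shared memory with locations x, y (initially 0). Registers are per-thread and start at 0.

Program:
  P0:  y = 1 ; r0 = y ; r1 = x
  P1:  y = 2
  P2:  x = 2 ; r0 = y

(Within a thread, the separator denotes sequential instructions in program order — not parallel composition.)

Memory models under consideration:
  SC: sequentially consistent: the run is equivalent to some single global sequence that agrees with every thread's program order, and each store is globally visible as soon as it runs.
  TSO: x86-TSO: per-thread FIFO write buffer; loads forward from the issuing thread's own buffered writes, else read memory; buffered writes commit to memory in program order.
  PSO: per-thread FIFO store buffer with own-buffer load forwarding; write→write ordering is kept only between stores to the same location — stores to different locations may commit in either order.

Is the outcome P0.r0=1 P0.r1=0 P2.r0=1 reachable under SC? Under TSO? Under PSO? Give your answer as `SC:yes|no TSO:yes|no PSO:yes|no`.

SC:yes TSO:yes PSO:yes

outcome vector order: (P0.r0,P0.r1,P2.r0)
SC (9): (1,0,1), (1,0,2), (1,2,0), (1,2,1), (1,2,2), (2,0,2), (2,2,0), (2,2,1), (2,2,2)
TSO (12): (1,0,0), (1,0,1), (1,0,2), (1,2,0), (1,2,1), (1,2,2), (2,0,0), (2,0,1), (2,0,2), (2,2,0), (2,2,1), (2,2,2)
PSO (12): (1,0,0), (1,0,1), (1,0,2), (1,2,0), (1,2,1), (1,2,2), (2,0,0), (2,0,1), (2,0,2), (2,2,0), (2,2,1), (2,2,2)
target (1,0,1) ∈ {SC,TSO,PSO}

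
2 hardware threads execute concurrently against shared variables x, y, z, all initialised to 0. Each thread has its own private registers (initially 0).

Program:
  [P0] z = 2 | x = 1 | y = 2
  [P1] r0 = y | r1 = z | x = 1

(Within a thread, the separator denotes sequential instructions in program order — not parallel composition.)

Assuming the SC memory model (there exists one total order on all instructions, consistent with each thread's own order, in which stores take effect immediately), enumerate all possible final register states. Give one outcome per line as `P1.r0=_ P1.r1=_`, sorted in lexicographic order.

P1.r0=0 P1.r1=0
P1.r0=0 P1.r1=2
P1.r0=2 P1.r1=2

outcome vector order: (P1.r0,P1.r1)
|SC outcomes| = 3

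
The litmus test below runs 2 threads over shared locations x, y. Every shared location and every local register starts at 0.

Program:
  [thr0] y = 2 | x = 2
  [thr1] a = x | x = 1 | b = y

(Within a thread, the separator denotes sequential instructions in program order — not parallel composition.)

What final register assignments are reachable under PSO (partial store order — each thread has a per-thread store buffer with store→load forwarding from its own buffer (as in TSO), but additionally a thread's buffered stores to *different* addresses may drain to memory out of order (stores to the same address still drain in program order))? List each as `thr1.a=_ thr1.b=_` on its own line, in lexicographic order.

thr1.a=0 thr1.b=0
thr1.a=0 thr1.b=2
thr1.a=2 thr1.b=0
thr1.a=2 thr1.b=2

outcome vector order: (thr1.a,thr1.b)
|PSO outcomes| = 4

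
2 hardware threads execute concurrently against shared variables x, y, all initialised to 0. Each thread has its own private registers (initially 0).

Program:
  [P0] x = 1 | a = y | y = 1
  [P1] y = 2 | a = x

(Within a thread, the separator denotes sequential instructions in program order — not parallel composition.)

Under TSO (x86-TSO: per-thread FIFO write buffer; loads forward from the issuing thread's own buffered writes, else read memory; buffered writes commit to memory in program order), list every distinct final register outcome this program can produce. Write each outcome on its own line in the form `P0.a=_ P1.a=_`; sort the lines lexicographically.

outcome vector order: (P0.a,P1.a)
|TSO outcomes| = 4

P0.a=0 P1.a=0
P0.a=0 P1.a=1
P0.a=2 P1.a=0
P0.a=2 P1.a=1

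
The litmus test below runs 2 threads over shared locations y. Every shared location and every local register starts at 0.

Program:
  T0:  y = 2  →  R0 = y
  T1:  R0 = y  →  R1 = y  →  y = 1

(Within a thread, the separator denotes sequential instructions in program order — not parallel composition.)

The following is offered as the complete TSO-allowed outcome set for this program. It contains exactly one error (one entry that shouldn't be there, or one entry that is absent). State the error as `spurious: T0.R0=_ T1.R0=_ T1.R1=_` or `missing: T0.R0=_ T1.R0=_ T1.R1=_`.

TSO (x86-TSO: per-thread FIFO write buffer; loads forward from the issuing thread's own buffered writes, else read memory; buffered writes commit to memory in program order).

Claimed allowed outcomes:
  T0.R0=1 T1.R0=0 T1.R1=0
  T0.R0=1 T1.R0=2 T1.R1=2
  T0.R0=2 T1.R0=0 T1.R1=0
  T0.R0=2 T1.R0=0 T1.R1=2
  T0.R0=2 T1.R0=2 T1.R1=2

outcome vector order: (T0.R0,T1.R0,T1.R1)
[TSO] allowed = {1/0/0; 1/0/2; 1/2/2; 2/0/0; 2/0/2; 2/2/2}
TSO∖claimed = {1/0/2}

missing: T0.R0=1 T1.R0=0 T1.R1=2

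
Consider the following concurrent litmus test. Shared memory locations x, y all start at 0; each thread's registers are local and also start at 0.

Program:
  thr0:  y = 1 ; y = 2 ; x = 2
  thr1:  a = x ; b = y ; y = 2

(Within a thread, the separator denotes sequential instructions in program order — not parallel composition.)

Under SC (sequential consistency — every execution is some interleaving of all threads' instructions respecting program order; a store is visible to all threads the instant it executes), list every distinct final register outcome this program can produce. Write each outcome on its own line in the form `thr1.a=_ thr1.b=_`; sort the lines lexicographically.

thr1.a=0 thr1.b=0
thr1.a=0 thr1.b=1
thr1.a=0 thr1.b=2
thr1.a=2 thr1.b=2

outcome vector order: (thr1.a,thr1.b)
|SC outcomes| = 4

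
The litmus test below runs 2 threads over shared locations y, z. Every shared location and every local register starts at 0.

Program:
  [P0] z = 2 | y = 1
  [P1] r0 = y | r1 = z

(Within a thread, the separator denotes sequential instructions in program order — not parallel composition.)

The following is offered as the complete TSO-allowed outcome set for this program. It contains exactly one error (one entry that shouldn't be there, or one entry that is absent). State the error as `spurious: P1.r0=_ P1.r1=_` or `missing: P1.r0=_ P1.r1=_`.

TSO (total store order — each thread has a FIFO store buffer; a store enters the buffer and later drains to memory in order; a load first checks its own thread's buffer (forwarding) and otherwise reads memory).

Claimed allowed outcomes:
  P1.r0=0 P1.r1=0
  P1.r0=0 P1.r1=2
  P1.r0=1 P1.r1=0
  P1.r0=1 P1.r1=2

spurious: P1.r0=1 P1.r1=0

outcome vector order: (P1.r0,P1.r1)
TSO (3): 00, 02, 12
claimed∖TSO = {10}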